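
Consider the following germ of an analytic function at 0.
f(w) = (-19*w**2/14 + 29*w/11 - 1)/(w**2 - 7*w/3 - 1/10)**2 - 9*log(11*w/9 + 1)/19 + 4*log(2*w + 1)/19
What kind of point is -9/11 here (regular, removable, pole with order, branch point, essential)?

The term (-9/19)*log(1 - w/(-9/11)) has argument 1 - -9/11/(-9/11) = 0 at -9/11: a logarithmic (infinitely-sheeted) branch point; the remaining terms are analytic or single-valued there.

The point is a logarithmic branch point.


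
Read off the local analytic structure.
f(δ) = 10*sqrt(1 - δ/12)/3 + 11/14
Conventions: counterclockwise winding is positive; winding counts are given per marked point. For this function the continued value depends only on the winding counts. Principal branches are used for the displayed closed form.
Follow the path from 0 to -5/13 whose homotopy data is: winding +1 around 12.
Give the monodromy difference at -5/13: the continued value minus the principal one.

The rational part is single-valued and drops out of the difference; each branch term changes only by its own monodromy.
(10/3)*sqrt(1 - δ/(12)): winding +1 is odd, the square root flips sign, contributing -2*(10/3)*sqrt(1 - (-5/13)/(12)) = -2*(10/3)*sqrt(161/156) = -(10/117)*sqrt(6279).
Summing the contributions at δ = -5/13 gives -(10/117)*sqrt(6279).

Continued minus principal equals -(10/117)*sqrt(6279).


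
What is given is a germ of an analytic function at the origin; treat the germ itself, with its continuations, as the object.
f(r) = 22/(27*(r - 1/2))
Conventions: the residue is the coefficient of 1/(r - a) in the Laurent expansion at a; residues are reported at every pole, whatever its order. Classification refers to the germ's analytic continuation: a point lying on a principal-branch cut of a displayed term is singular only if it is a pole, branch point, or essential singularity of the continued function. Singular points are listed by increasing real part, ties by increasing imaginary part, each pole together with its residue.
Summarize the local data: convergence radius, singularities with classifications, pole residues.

Radius of convergence at 0: 1/2.
At 1/2: a pole of order 1; residue 22/27.

Denominator factor (r - 1/2): pole of order 1 at 1/2, modulus 1/2.
The radius of convergence is the smallest modulus among the singular points: 1/2.
At the order-1 pole 1/2 set g(r) = (r - (1/2))*f(r) = 22/27.
Simple pole: residue = g(a) at a = 1/2, which is 22/27.


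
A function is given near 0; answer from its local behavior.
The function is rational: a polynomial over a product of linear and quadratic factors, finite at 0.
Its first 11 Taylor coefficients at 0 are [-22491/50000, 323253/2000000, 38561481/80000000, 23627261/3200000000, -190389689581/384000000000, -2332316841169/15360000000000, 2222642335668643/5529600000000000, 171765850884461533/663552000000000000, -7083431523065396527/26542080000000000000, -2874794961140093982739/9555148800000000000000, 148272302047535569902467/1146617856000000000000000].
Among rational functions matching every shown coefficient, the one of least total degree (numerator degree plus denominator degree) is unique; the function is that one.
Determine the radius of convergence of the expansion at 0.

The radius of convergence is (1/7)*sqrt(70).

No rational of total degree below 9 reproduces all 11 coefficients; solving the [2/7] Pade equations on them gives f(d) = (-38*d**2/25 + 29*d/20 - 34)/((d + 10/3)**3*(d**2 - 5*d/12 + 10/7)**2), whose expansion matches every shown term.
Denominator factor (d**2 - 5*d/12 + 10/7)^2: discriminant -5585/1008, complex-conjugate roots (5/24) + ((1/168)*sqrt(39095))*i and (5/24) - ((1/168)*sqrt(39095))*i; poles of order 2, moduli (1/7)*sqrt(70) and (1/7)*sqrt(70).
Denominator factor (d + 10/3)^3: pole of order 3 at -10/3, modulus 10/3.
The radius of convergence is the smallest modulus among the singular points: (1/7)*sqrt(70).


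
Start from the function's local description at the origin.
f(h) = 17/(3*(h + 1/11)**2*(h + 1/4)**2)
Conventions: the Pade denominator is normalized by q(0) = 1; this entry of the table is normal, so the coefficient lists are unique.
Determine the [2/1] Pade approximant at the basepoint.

The Pade approximant has numerator coefficients [32912/3, -88533280/587, 1921040528/1761]; denominator coefficients [1, 9540/587].

Taylor coefficients needed (expand at 0): a_0 = 32912/3, a_1 = -329120, a_2 = 19319344/3, a_3 = -104660160.
Write the denominator as Q(h) = 1 + q1*h. Requiring Q*f - P = O(h^4) with deg P <= 2 kills the coefficients of h^3..h^3 in Q*f:
  h^3: a_3 + q1*a_2 = 0, i.e. -104660160 + (19319344/3)*q1 = 0.
Solving this linear system: q1 = 9540/587.
The numerator is Q*f truncated at degree 2: P0 = a_0 = 32912/3; P1 = a_1 + q1*a_0 = -88533280/587; P2 = a_2 + q1*a_1 = 1921040528/1761.


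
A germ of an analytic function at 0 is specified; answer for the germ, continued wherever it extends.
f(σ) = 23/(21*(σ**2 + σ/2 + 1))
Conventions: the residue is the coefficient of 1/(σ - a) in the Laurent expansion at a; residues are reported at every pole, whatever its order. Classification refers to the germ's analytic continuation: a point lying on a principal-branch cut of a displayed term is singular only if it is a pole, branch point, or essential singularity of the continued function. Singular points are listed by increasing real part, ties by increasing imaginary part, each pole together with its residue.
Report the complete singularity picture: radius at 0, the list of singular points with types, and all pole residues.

Denominator factor (σ**2 + σ/2 + 1): discriminant -15/4, complex-conjugate roots (-1/4) + ((1/4)*sqrt(15))*i and (-1/4) - ((1/4)*sqrt(15))*i; poles of order 1, moduli 1 and 1.
The radius of convergence is the smallest modulus among the singular points: 1.
The factor σ**2 + σ/2 + 1 splits as (σ - a)(σ - a') with a = (-1/4) - ((1/4)*sqrt(15))*i, a' = (-1/4) + ((1/4)*sqrt(15))*i. At the order-1 pole a set g(σ) = (σ - a)*f(σ) = [23/21] / (σ - a').
Simple pole: residue = g(a) at a = (-1/4) - ((1/4)*sqrt(15))*i, which is ((46/315)*sqrt(15))*i.
The factor σ**2 + σ/2 + 1 splits as (σ - a)(σ - a') with a = (-1/4) + ((1/4)*sqrt(15))*i, a' = (-1/4) - ((1/4)*sqrt(15))*i. At the order-1 pole a set g(σ) = (σ - a)*f(σ) = [23/21] / (σ - a').
Simple pole: residue = g(a) at a = (-1/4) + ((1/4)*sqrt(15))*i, which is -((46/315)*sqrt(15))*i.
List the singular points by increasing real part (a conjugate pair: the negative imaginary part first).

Radius of convergence at 0: 1.
At (-1/4) - ((1/4)*sqrt(15))*i: a pole of order 1; residue ((46/315)*sqrt(15))*i.
At (-1/4) + ((1/4)*sqrt(15))*i: a pole of order 1; residue -((46/315)*sqrt(15))*i.


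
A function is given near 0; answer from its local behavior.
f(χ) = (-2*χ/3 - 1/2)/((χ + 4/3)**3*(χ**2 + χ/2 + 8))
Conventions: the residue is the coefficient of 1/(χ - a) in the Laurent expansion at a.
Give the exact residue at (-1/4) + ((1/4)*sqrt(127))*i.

The factor χ**2 + χ/2 + 8 splits as (χ - a)(χ - a') with a = (-1/4) + ((1/4)*sqrt(127))*i, a' = (-1/4) - ((1/4)*sqrt(127))*i. At the order-1 pole a set g(χ) = (χ - a)*f(χ) = [(-2*χ/3 - 1/2)/(χ + 4/3)**3] / (χ - a').
Simple pole: residue = g(a) at a = (-1/4) + ((1/4)*sqrt(127))*i, which is (86769/8821888) - ((735921/1120379776)*sqrt(127))*i.

The residue is (86769/8821888) - ((735921/1120379776)*sqrt(127))*i.


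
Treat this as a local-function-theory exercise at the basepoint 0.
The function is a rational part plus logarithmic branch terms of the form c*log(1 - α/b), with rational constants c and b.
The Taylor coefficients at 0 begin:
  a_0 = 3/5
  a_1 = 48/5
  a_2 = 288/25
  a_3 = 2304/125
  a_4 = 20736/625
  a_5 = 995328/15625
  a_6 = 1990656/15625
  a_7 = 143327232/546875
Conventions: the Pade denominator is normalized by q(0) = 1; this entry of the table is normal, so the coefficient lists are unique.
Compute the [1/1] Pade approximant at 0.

Taylor coefficients needed (read off): a_0 = 3/5, a_1 = 48/5, a_2 = 288/25.
Write the denominator as Q(α) = 1 + q1*α. Requiring Q*f - P = O(α^3) with deg P <= 1 kills the coefficients of α^2..α^2 in Q*f:
  α^2: a_2 + q1*a_1 = 0, i.e. 288/25 + (48/5)*q1 = 0.
Solving this linear system: q1 = -6/5.
The numerator is Q*f truncated at degree 1: P0 = a_0 = 3/5; P1 = a_1 + q1*a_0 = 222/25.

The Pade approximant has numerator coefficients [3/5, 222/25]; denominator coefficients [1, -6/5].


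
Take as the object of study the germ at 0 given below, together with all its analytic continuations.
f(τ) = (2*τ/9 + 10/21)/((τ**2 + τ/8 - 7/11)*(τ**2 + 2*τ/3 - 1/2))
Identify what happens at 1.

The point is a regular point.

Denominator factors: τ**2 + 2*τ/3 - 1/2 = 7/6 at τ = 1; τ**2 + τ/8 - 7/11 = 43/88 at τ = 1 — none vanishes.
So the germ continues analytically to 1.


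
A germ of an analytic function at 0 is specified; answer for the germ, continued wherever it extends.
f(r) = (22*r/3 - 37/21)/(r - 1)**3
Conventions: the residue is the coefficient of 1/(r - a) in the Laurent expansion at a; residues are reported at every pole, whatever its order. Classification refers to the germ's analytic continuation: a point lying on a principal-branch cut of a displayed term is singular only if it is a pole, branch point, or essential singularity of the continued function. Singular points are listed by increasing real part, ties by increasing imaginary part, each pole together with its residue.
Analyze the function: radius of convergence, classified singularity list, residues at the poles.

Radius of convergence at 0: 1.
At 1: a pole of order 3; residue 0.

Denominator factor (r - 1)^3: pole of order 3 at 1, modulus 1.
The radius of convergence is the smallest modulus among the singular points: 1.
At the order-3 pole 1 set g(r) = (r - (1))^3*f(r) = 22*r/3 - 37/21.
Order-3 pole: residue = g''(a)/2; g''(1) = 0, so the residue is 0.


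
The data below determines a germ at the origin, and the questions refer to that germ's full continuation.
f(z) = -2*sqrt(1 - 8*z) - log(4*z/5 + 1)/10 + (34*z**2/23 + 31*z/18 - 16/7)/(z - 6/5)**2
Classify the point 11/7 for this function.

Denominator factors: z - 6/5 = 13/35 at z = 11/7 — none vanishes.
Branch term sqrt(1 - z/(1/8)): argument at 11/7 is -81/7, nonzero, so 11/7 is not its branch point (a point on a principal cut is still regular for the continued germ).
Branch term log(1 - z/(-5/4)): argument at 11/7 is 79/35, nonzero, so 11/7 is not its branch point (a point on a principal cut is still regular for the continued germ).
So the germ continues analytically to 11/7.

The point is a regular point.


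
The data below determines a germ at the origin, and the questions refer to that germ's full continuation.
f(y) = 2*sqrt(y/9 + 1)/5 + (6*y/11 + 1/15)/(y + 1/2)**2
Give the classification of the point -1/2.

The denominator factor y + 1/2 vanishes at -1/2 and appears to the power 2; the numerator there equals -34/165, nonzero, and no other factor vanishes.
The branch terms are analytic at this point.
Hence a pole whose order is the multiplicity, 2.

The point is a pole of order 2.


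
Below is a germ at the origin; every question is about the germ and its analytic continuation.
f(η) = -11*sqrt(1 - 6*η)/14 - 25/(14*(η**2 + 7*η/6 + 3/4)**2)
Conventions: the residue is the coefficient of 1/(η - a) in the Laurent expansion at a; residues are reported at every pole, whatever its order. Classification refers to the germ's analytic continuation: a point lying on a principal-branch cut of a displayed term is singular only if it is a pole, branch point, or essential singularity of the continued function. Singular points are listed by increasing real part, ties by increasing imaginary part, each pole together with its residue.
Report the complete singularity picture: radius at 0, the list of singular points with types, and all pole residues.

Radius of convergence at 0: 1/6.
At (-7/12) - ((1/12)*sqrt(59))*i: a pole of order 2; residue -((5400/24367)*sqrt(59))*i.
At (-7/12) + ((1/12)*sqrt(59))*i: a pole of order 2; residue ((5400/24367)*sqrt(59))*i.
At 1/6: an algebraic (square-root) branch point.

Denominator factor (η**2 + 7*η/6 + 3/4)^2: discriminant -59/36, complex-conjugate roots (-7/12) + ((1/12)*sqrt(59))*i and (-7/12) - ((1/12)*sqrt(59))*i; poles of order 2, moduli (1/2)*sqrt(3) and (1/2)*sqrt(3).
Branch term (-11/14)*sqrt(1 - η/(1/6)): its argument vanishes at η = 1/6, a square-root branch point, modulus 1/6.
The radius of convergence is the smallest modulus among the singular points: 1/6.
The branch term is analytic at (-7/12) - ((1/12)*sqrt(59))*i and contributes nothing to the residue; only the rational part matters.
The factor η**2 + 7*η/6 + 3/4 splits as (η - a)(η - a') with a = (-7/12) - ((1/12)*sqrt(59))*i, a' = (-7/12) + ((1/12)*sqrt(59))*i. At the order-2 pole a set g(η) = (η - a)^2*(rational part) = [-25/14] / (η - a')^2.
Order-2 pole: residue = g'(a); g'((-7/12) - ((1/12)*sqrt(59))*i) = -((5400/24367)*sqrt(59))*i, so the residue is -((5400/24367)*sqrt(59))*i.
The branch term is analytic at (-7/12) + ((1/12)*sqrt(59))*i and contributes nothing to the residue; only the rational part matters.
The factor η**2 + 7*η/6 + 3/4 splits as (η - a)(η - a') with a = (-7/12) + ((1/12)*sqrt(59))*i, a' = (-7/12) - ((1/12)*sqrt(59))*i. At the order-2 pole a set g(η) = (η - a)^2*(rational part) = [-25/14] / (η - a')^2.
Order-2 pole: residue = g'(a); g'((-7/12) + ((1/12)*sqrt(59))*i) = ((5400/24367)*sqrt(59))*i, so the residue is ((5400/24367)*sqrt(59))*i.
List the singular points by increasing real part (a conjugate pair: the negative imaginary part first).


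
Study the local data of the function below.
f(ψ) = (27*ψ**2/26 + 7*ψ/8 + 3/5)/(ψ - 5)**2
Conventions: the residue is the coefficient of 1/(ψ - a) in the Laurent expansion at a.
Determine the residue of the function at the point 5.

At the order-2 pole 5 set g(ψ) = (ψ - (5))^2*f(ψ) = 27*ψ**2/26 + 7*ψ/8 + 3/5.
Order-2 pole: residue = g'(a); g'(5) = 1171/104, so the residue is 1171/104.

The residue is 1171/104.


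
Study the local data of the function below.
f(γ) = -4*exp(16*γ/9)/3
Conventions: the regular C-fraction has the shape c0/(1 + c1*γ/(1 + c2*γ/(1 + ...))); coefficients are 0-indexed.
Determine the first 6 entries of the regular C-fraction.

Taylor coefficients (expand at 0): a_0 = -4/3, a_1 = -64/27, a_2 = -512/243, a_3 = -8192/6561, a_4 = -32768/59049, a_5 = -524288/2657205.
c0 = a_0 = -4/3. Peel one level at a time: if S = 1 + c*γ/S' with S'(0) = 1, then c is the γ-coefficient of S and S' = c*γ/(S - 1).
S_1 = c0/f = 1 + (-16/9)*γ + (128/81)*γ^2 + ...; c1 = -16/9.
S_2 = c1*γ/(S_1 - 1) = 1 + (8/9)*γ + (64/243)*γ^2 + ...; c2 = 8/9.
S_3 = c2*γ/(S_2 - 1) = 1 + (-8/27)*γ + (64/729)*γ^2 + ...; c3 = -8/27.
S_4 = c3*γ/(S_3 - 1) = 1 + (8/27)*γ + (64/1215)*γ^2 + ...; c4 = 8/27.
S_5 = c4*γ/(S_4 - 1) = 1 + (-8/45)*γ + ...; c5 = -8/45.

The regular C-fraction coefficients are [-4/3, -16/9, 8/9, -8/27, 8/27, -8/45].


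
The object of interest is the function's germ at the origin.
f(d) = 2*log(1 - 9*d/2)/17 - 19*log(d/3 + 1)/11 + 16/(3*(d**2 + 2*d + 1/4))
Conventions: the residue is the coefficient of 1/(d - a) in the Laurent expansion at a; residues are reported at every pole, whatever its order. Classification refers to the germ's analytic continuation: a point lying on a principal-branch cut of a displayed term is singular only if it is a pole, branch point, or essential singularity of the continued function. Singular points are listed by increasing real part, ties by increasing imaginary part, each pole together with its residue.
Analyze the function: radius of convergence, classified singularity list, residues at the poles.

Denominator factor (d**2 + 2*d + 1/4): discriminant 3, real irrational roots -1 + (1/2)*sqrt(3) and -1 - (1/2)*sqrt(3); poles of order 1, moduli 1 - (1/2)*sqrt(3) and 1 + (1/2)*sqrt(3).
Branch term (2/17)*log(1 - d/(2/9)): its argument vanishes at d = 2/9, a logarithmic branch point, modulus 2/9.
Branch term (-19/11)*log(1 - d/(-3)): its argument vanishes at d = -3, a logarithmic branch point, modulus 3.
The radius of convergence is the smallest modulus among the singular points: 1 - (1/2)*sqrt(3).
The branch terms are analytic at -1 - (1/2)*sqrt(3) and contribute nothing to the residue; only the rational part matters.
The factor d**2 + 2*d + 1/4 splits as (d - a)(d - a') with a = -1 - (1/2)*sqrt(3), a' = -1 + (1/2)*sqrt(3). At the order-1 pole a set g(d) = (d - a)*(rational part) = [16/3] / (d - a').
Simple pole: residue = g(a) at a = -1 - (1/2)*sqrt(3), which is -(16/9)*sqrt(3).
The branch terms are analytic at -1 + (1/2)*sqrt(3) and contribute nothing to the residue; only the rational part matters.
The factor d**2 + 2*d + 1/4 splits as (d - a)(d - a') with a = -1 + (1/2)*sqrt(3), a' = -1 - (1/2)*sqrt(3). At the order-1 pole a set g(d) = (d - a)*(rational part) = [16/3] / (d - a').
Simple pole: residue = g(a) at a = -1 + (1/2)*sqrt(3), which is (16/9)*sqrt(3).
List the singular points by increasing real part (a conjugate pair: the negative imaginary part first).

Radius of convergence at 0: 1 - (1/2)*sqrt(3).
At -3: a logarithmic branch point.
At -1 - (1/2)*sqrt(3): a pole of order 1; residue -(16/9)*sqrt(3).
At -1 + (1/2)*sqrt(3): a pole of order 1; residue (16/9)*sqrt(3).
At 2/9: a logarithmic branch point.


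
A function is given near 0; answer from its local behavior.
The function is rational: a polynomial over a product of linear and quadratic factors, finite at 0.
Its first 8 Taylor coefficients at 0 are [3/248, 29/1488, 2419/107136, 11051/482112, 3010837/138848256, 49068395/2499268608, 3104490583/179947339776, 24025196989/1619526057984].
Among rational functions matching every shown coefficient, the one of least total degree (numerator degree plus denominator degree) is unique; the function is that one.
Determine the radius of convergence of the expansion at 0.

No rational of total degree below 3 reproduces all 8 coefficients; solving the [0/3] Pade equations on them gives f(k) = -6/(31*(k - 9)*(k - 4/3)**2), whose expansion matches every shown term.
Denominator factor (k - 4/3)^2: pole of order 2 at 4/3, modulus 4/3.
Denominator factor (k - 9): pole of order 1 at 9, modulus 9.
The radius of convergence is the smallest modulus among the singular points: 4/3.

The radius of convergence is 4/3.


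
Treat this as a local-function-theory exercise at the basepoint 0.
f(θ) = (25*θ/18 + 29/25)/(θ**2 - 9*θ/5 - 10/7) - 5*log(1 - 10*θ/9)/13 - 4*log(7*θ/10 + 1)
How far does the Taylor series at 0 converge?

The radius of convergence is -9/10 + (1/70)*sqrt(10969).

Denominator factor (θ**2 - 9*θ/5 - 10/7): discriminant 1567/175, real irrational roots 9/10 + (1/70)*sqrt(10969) and 9/10 - (1/70)*sqrt(10969); poles of order 1, moduli 9/10 + (1/70)*sqrt(10969) and -9/10 + (1/70)*sqrt(10969).
Branch term (-4)*log(1 - θ/(-10/7)): its argument vanishes at θ = -10/7, a logarithmic branch point, modulus 10/7.
Branch term (-5/13)*log(1 - θ/(9/10)): its argument vanishes at θ = 9/10, a logarithmic branch point, modulus 9/10.
The radius of convergence is the smallest modulus among the singular points: -9/10 + (1/70)*sqrt(10969).


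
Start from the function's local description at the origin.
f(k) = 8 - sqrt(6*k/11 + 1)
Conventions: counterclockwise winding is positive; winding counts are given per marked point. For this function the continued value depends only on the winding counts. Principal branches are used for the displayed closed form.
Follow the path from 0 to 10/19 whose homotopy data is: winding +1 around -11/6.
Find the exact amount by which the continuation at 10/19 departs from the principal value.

Continued minus principal equals (2/209)*sqrt(56221).

The rational part is single-valued and drops out of the difference; each branch term changes only by its own monodromy.
(-1)*sqrt(1 - k/(-11/6)): winding +1 is odd, the square root flips sign, contributing -2*(-1)*sqrt(1 - (10/19)/(-11/6)) = -2*(-1)*sqrt(269/209) = (2/209)*sqrt(56221).
Summing the contributions at k = 10/19 gives (2/209)*sqrt(56221).


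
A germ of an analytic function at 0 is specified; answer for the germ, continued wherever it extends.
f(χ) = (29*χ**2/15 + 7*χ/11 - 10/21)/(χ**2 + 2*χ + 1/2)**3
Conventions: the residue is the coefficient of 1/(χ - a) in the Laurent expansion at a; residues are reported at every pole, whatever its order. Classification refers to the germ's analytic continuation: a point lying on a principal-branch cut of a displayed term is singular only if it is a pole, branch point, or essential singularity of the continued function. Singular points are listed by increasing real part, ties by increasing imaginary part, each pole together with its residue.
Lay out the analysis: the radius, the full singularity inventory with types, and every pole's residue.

Denominator factor (χ**2 + 2*χ + 1/2)^3: discriminant 2, real irrational roots -1 + (1/2)*sqrt(2) and -1 - (1/2)*sqrt(2); poles of order 3, moduli 1 - (1/2)*sqrt(2) and 1 + (1/2)*sqrt(2).
The radius of convergence is the smallest modulus among the singular points: 1 - (1/2)*sqrt(2).
The factor χ**2 + 2*χ + 1/2 splits as (χ - a)(χ - a') with a = -1 - (1/2)*sqrt(2), a' = -1 + (1/2)*sqrt(2). At the order-3 pole a set g(χ) = (χ - a)^3*f(χ) = [29*χ**2/15 + 7*χ/11 - 10/21] / (χ - a')^3.
Order-3 pole: residue = g''(a)/2; g''(-1 - (1/2)*sqrt(2)) = -(691/924)*sqrt(2), so the residue is -(691/1848)*sqrt(2).
The factor χ**2 + 2*χ + 1/2 splits as (χ - a)(χ - a') with a = -1 + (1/2)*sqrt(2), a' = -1 - (1/2)*sqrt(2). At the order-3 pole a set g(χ) = (χ - a)^3*f(χ) = [29*χ**2/15 + 7*χ/11 - 10/21] / (χ - a')^3.
Order-3 pole: residue = g''(a)/2; g''(-1 + (1/2)*sqrt(2)) = (691/924)*sqrt(2), so the residue is (691/1848)*sqrt(2).
List the singular points by increasing real part (a conjugate pair: the negative imaginary part first).

Radius of convergence at 0: 1 - (1/2)*sqrt(2).
At -1 - (1/2)*sqrt(2): a pole of order 3; residue -(691/1848)*sqrt(2).
At -1 + (1/2)*sqrt(2): a pole of order 3; residue (691/1848)*sqrt(2).


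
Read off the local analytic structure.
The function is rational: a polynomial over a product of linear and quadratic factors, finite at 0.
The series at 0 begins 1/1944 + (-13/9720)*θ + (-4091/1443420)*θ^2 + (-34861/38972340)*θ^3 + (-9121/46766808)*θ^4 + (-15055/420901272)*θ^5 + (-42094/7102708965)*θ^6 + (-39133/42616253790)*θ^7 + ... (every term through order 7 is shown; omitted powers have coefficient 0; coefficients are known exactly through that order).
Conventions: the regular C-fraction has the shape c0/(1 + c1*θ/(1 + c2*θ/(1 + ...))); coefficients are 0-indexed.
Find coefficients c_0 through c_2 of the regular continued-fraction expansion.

Taylor coefficients (read off): a_0 = 1/1944, a_1 = -13/9720, a_2 = -4091/1443420.
c0 = a_0 = 1/1944. Peel one level at a time: if S = 1 + c*θ/S' with S'(0) = 1, then c is the θ-coefficient of S and S' = c*θ/(S - 1).
S_1 = c0/f = 1 + (13/5)*θ + (91103/7425)*θ^2 + ...; c1 = 13/5.
S_2 = c1*θ/(S_1 - 1) = 1 + (-91103/19305)*θ + ...; c2 = -91103/19305.

The regular C-fraction coefficients are [1/1944, 13/5, -91103/19305].


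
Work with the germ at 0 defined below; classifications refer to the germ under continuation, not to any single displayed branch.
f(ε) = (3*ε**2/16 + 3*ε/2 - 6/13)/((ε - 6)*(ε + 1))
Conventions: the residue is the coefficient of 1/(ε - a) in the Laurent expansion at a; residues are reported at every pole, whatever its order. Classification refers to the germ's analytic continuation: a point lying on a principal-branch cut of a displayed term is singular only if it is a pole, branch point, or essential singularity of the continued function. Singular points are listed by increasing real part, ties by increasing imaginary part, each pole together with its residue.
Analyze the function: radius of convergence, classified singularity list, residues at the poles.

Radius of convergence at 0: 1.
At -1: a pole of order 1; residue 369/1456.
At 6: a pole of order 1; residue 795/364.

Denominator factor (ε + 1): pole of order 1 at -1, modulus 1.
Denominator factor (ε - 6): pole of order 1 at 6, modulus 6.
The radius of convergence is the smallest modulus among the singular points: 1.
At the order-1 pole -1 set g(ε) = (ε - (-1))*f(ε) = (3*ε**2/16 + 3*ε/2 - 6/13)/(ε - 6).
Simple pole: residue = g(a) at a = -1, which is 369/1456.
At the order-1 pole 6 set g(ε) = (ε - (6))*f(ε) = (3*ε**2/16 + 3*ε/2 - 6/13)/(ε + 1).
Simple pole: residue = g(a) at a = 6, which is 795/364.
List the singular points by increasing real part (a conjugate pair: the negative imaginary part first).


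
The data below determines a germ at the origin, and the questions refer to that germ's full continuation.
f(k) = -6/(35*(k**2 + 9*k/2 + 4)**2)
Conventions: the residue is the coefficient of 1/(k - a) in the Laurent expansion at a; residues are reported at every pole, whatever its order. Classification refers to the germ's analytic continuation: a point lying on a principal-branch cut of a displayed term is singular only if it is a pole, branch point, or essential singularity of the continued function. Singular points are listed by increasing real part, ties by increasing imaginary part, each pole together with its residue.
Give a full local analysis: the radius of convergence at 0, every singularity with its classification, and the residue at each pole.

Denominator factor (k**2 + 9*k/2 + 4)^2: discriminant 17/4, real irrational roots -9/4 + (1/4)*sqrt(17) and -9/4 - (1/4)*sqrt(17); poles of order 2, moduli 9/4 - (1/4)*sqrt(17) and 9/4 + (1/4)*sqrt(17).
The radius of convergence is the smallest modulus among the singular points: 9/4 - (1/4)*sqrt(17).
The factor k**2 + 9*k/2 + 4 splits as (k - a)(k - a') with a = -9/4 - (1/4)*sqrt(17), a' = -9/4 + (1/4)*sqrt(17). At the order-2 pole a set g(k) = (k - a)^2*f(k) = [-6/35] / (k - a')^2.
Order-2 pole: residue = g'(a); g'(-9/4 - (1/4)*sqrt(17)) = -(96/10115)*sqrt(17), so the residue is -(96/10115)*sqrt(17).
The factor k**2 + 9*k/2 + 4 splits as (k - a)(k - a') with a = -9/4 + (1/4)*sqrt(17), a' = -9/4 - (1/4)*sqrt(17). At the order-2 pole a set g(k) = (k - a)^2*f(k) = [-6/35] / (k - a')^2.
Order-2 pole: residue = g'(a); g'(-9/4 + (1/4)*sqrt(17)) = (96/10115)*sqrt(17), so the residue is (96/10115)*sqrt(17).
List the singular points by increasing real part (a conjugate pair: the negative imaginary part first).

Radius of convergence at 0: 9/4 - (1/4)*sqrt(17).
At -9/4 - (1/4)*sqrt(17): a pole of order 2; residue -(96/10115)*sqrt(17).
At -9/4 + (1/4)*sqrt(17): a pole of order 2; residue (96/10115)*sqrt(17).


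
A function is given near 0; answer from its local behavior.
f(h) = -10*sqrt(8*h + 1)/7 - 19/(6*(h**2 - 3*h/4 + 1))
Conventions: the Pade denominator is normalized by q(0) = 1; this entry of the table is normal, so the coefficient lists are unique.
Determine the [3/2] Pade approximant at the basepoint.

The Pade approximant has numerator coefficients [-193/42, -7942654365/228124022, -4571485460/114062011, 2503395980/114062011]; denominator coefficients [1, 379106361/65178292, 20715553/16294573].

Taylor coefficients needed (expand at 0): a_0 = -193/42, a_1 = -453/56, a_2 = 8611/672, a_3 = -37901/896, a_4 = 2470235/10752, a_5 = -2626627/2048.
Write the denominator as Q(h) = 1 + q1*h + q2*h^2. Requiring Q*f - P = O(h^6) with deg P <= 3 kills the coefficients of h^4..h^5 in Q*f:
  h^4: a_4 + q1*a_3 + q2*a_2 = 0, i.e. 2470235/10752 + (-37901/896)*q1 + (8611/672)*q2 = 0.
  h^5: a_5 + q1*a_4 + q2*a_3 = 0, i.e. -2626627/2048 + (2470235/10752)*q1 + (-37901/896)*q2 = 0.
Solving this linear system: q1 = 379106361/65178292, q2 = 20715553/16294573.
The numerator is Q*f truncated at degree 3: P0 = a_0 = -193/42; P1 = a_1 + q1*a_0 = -7942654365/228124022; P2 = a_2 + q1*a_1 + q2*a_0 = -4571485460/114062011; P3 = a_3 + q1*a_2 + q2*a_1 = 2503395980/114062011.


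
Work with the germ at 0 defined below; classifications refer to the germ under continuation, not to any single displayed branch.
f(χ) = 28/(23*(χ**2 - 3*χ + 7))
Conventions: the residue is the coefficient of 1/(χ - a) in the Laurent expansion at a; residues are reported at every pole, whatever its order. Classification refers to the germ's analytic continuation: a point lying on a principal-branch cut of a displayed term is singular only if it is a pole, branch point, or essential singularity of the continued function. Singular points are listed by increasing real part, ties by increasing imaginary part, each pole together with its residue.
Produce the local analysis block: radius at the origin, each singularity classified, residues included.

Radius of convergence at 0: sqrt(7).
At (3/2) - ((1/2)*sqrt(19))*i: a pole of order 1; residue ((28/437)*sqrt(19))*i.
At (3/2) + ((1/2)*sqrt(19))*i: a pole of order 1; residue -((28/437)*sqrt(19))*i.

Denominator factor (χ**2 - 3*χ + 7): discriminant -19, complex-conjugate roots (3/2) + ((1/2)*sqrt(19))*i and (3/2) - ((1/2)*sqrt(19))*i; poles of order 1, moduli sqrt(7) and sqrt(7).
The radius of convergence is the smallest modulus among the singular points: sqrt(7).
The factor χ**2 - 3*χ + 7 splits as (χ - a)(χ - a') with a = (3/2) - ((1/2)*sqrt(19))*i, a' = (3/2) + ((1/2)*sqrt(19))*i. At the order-1 pole a set g(χ) = (χ - a)*f(χ) = [28/23] / (χ - a').
Simple pole: residue = g(a) at a = (3/2) - ((1/2)*sqrt(19))*i, which is ((28/437)*sqrt(19))*i.
The factor χ**2 - 3*χ + 7 splits as (χ - a)(χ - a') with a = (3/2) + ((1/2)*sqrt(19))*i, a' = (3/2) - ((1/2)*sqrt(19))*i. At the order-1 pole a set g(χ) = (χ - a)*f(χ) = [28/23] / (χ - a').
Simple pole: residue = g(a) at a = (3/2) + ((1/2)*sqrt(19))*i, which is -((28/437)*sqrt(19))*i.
List the singular points by increasing real part (a conjugate pair: the negative imaginary part first).


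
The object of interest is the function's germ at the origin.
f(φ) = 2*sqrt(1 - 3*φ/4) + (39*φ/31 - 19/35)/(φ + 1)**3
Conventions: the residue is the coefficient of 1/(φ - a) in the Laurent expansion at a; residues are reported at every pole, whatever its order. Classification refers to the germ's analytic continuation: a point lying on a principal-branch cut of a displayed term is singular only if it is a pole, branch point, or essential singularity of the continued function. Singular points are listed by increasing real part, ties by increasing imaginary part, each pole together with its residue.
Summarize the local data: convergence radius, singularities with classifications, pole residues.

Radius of convergence at 0: 1.
At -1: a pole of order 3; residue 0.
At 4/3: an algebraic (square-root) branch point.

Denominator factor (φ + 1)^3: pole of order 3 at -1, modulus 1.
Branch term (2)*sqrt(1 - φ/(4/3)): its argument vanishes at φ = 4/3, a square-root branch point, modulus 4/3.
The radius of convergence is the smallest modulus among the singular points: 1.
The branch term is analytic at -1 and contributes nothing to the residue; only the rational part matters.
At the order-3 pole -1 set g(φ) = (φ - (-1))^3*(rational part) = 39*φ/31 - 19/35.
Order-3 pole: residue = g''(a)/2; g''(-1) = 0, so the residue is 0.
List the singular points by increasing real part (a conjugate pair: the negative imaginary part first).


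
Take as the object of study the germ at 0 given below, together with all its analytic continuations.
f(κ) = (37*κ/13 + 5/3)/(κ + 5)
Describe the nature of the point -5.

The point is a pole of order 1.

The denominator factor κ + 5 vanishes at -5 and appears to the power 1; the numerator there equals -490/39, nonzero, and no other factor vanishes.
Hence a pole whose order is the multiplicity, 1.


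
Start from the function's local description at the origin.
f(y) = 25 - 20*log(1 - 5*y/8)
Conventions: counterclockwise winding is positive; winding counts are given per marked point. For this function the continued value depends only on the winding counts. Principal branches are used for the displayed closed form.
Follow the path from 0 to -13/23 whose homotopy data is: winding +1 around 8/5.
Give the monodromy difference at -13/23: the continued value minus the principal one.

Continued minus principal equals -(40)*pi*i.

The rational part is single-valued and drops out of the difference; each branch term changes only by its own monodromy.
(-20)*log(1 - y/(8/5)): each positive loop around 8/5 adds 2*pi*i to the log, so winding +1 contributes (-20)*(1)*2*pi*i = -(40)*pi*i.
Summing the contributions at y = -13/23 gives -(40)*pi*i.


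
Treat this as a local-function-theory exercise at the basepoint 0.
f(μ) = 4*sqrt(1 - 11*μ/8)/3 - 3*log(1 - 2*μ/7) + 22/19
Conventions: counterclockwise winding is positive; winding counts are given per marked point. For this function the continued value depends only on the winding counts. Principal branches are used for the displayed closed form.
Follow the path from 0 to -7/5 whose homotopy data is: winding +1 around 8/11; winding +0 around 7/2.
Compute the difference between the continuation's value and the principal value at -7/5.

The rational part is single-valued and drops out of the difference; each branch term changes only by its own monodromy.
(4/3)*sqrt(1 - μ/(8/11)): winding +1 is odd, the square root flips sign, contributing -2*(4/3)*sqrt(1 - (-7/5)/(8/11)) = -2*(4/3)*sqrt(117/40) = -(2/5)*sqrt(130).
(-3)*log(1 - μ/(7/2)): winding 0 around 7/2, so this term returns to its principal value, contribution 0.
Summing the contributions at μ = -7/5 gives -(2/5)*sqrt(130).

Continued minus principal equals -(2/5)*sqrt(130).


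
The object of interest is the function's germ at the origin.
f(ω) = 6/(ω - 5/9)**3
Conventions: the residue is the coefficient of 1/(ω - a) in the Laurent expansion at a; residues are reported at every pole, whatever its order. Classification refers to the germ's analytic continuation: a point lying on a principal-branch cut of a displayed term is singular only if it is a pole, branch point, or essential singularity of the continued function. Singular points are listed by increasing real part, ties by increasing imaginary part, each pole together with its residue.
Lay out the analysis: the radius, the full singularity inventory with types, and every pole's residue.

Denominator factor (ω - 5/9)^3: pole of order 3 at 5/9, modulus 5/9.
The radius of convergence is the smallest modulus among the singular points: 5/9.
At the order-3 pole 5/9 set g(ω) = (ω - (5/9))^3*f(ω) = 6.
Order-3 pole: residue = g''(a)/2; g''(5/9) = 0, so the residue is 0.

Radius of convergence at 0: 5/9.
At 5/9: a pole of order 3; residue 0.


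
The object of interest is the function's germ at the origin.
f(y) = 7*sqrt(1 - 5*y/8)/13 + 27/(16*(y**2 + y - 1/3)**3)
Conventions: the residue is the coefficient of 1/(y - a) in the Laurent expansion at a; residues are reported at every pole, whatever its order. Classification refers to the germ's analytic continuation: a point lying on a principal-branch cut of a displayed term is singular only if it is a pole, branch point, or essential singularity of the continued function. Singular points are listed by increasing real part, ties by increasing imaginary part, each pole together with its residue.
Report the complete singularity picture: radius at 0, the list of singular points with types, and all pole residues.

Denominator factor (y**2 + y - 1/3)^3: discriminant 7/3, real irrational roots -1/2 + (1/6)*sqrt(21) and -1/2 - (1/6)*sqrt(21); poles of order 3, moduli -1/2 + (1/6)*sqrt(21) and 1/2 + (1/6)*sqrt(21).
Branch term (7/13)*sqrt(1 - y/(8/5)): its argument vanishes at y = 8/5, a square-root branch point, modulus 8/5.
The radius of convergence is the smallest modulus among the singular points: -1/2 + (1/6)*sqrt(21).
The branch term is analytic at -1/2 - (1/6)*sqrt(21) and contributes nothing to the residue; only the rational part matters.
The factor y**2 + y - 1/3 splits as (y - a)(y - a') with a = -1/2 - (1/6)*sqrt(21), a' = -1/2 + (1/6)*sqrt(21). At the order-3 pole a set g(y) = (y - a)^3*(rational part) = [27/16] / (y - a')^3.
Order-3 pole: residue = g''(a)/2; g''(-1/2 - (1/6)*sqrt(21)) = -(729/1372)*sqrt(21), so the residue is -(729/2744)*sqrt(21).
The branch term is analytic at -1/2 + (1/6)*sqrt(21) and contributes nothing to the residue; only the rational part matters.
The factor y**2 + y - 1/3 splits as (y - a)(y - a') with a = -1/2 + (1/6)*sqrt(21), a' = -1/2 - (1/6)*sqrt(21). At the order-3 pole a set g(y) = (y - a)^3*(rational part) = [27/16] / (y - a')^3.
Order-3 pole: residue = g''(a)/2; g''(-1/2 + (1/6)*sqrt(21)) = (729/1372)*sqrt(21), so the residue is (729/2744)*sqrt(21).
List the singular points by increasing real part (a conjugate pair: the negative imaginary part first).

Radius of convergence at 0: -1/2 + (1/6)*sqrt(21).
At -1/2 - (1/6)*sqrt(21): a pole of order 3; residue -(729/2744)*sqrt(21).
At -1/2 + (1/6)*sqrt(21): a pole of order 3; residue (729/2744)*sqrt(21).
At 8/5: an algebraic (square-root) branch point.


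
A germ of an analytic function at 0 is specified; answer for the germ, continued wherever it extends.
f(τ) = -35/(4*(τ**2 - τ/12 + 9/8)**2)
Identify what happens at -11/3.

The point is a regular point.

Denominator factors: τ**2 - τ/12 + 9/8 = 119/8 at τ = -11/3 — none vanishes.
So the germ continues analytically to -11/3.


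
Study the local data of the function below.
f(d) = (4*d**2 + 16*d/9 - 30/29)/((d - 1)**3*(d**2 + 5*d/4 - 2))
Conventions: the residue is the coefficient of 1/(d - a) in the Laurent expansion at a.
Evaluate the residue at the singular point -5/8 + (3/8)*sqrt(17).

The residue is -344276/261 - (4258916/13311)*sqrt(17).

The factor d**2 + 5*d/4 - 2 splits as (d - a)(d - a') with a = -5/8 + (3/8)*sqrt(17), a' = -5/8 - (3/8)*sqrt(17). At the order-1 pole a set g(d) = (d - a)*f(d) = [(4*d**2 + 16*d/9 - 30/29)/(d - 1)**3] / (d - a').
Simple pole: residue = g(a) at a = -5/8 + (3/8)*sqrt(17), which is -344276/261 - (4258916/13311)*sqrt(17).


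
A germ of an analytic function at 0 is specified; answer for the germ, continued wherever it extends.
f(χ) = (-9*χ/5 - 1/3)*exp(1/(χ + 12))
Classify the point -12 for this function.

The exponent 1/(χ - (-12)) has a pole at -12, so exp(1/(χ - (-12))) takes every nonzero value near it: an essential singularity (not a pole of any order).

The point is an essential singularity.


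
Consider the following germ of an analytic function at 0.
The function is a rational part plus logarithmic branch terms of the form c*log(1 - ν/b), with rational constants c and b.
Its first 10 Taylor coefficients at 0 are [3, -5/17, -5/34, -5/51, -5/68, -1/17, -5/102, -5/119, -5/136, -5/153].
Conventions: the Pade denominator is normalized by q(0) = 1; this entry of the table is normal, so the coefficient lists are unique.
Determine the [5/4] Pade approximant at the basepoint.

The Pade approximant has numerator coefficients [3, -355/51, 1685/306, -1810/1071, 2035/12852, -1/2142]; denominator coefficients [1, -20/9, 5/3, -10/21, 5/126].

Taylor coefficients needed (read off): a_0 = 3, a_1 = -5/17, a_2 = -5/34, a_3 = -5/51, a_4 = -5/68, a_5 = -1/17, a_6 = -5/102, a_7 = -5/119, a_8 = -5/136, a_9 = -5/153.
Write the denominator as Q(ν) = 1 + q1*ν + q2*ν^2 + q3*ν^3 + q4*ν^4. Requiring Q*f - P = O(ν^10) with deg P <= 5 kills the coefficients of ν^6..ν^9 in Q*f:
  ν^6: a_6 + q1*a_5 + q2*a_4 + q3*a_3 + q4*a_2 = 0, i.e. -5/102 + (-1/17)*q1 + (-5/68)*q2 + (-5/51)*q3 + (-5/34)*q4 = 0.
  ν^7: a_7 + q1*a_6 + q2*a_5 + q3*a_4 + q4*a_3 = 0, i.e. -5/119 + (-5/102)*q1 + (-1/17)*q2 + (-5/68)*q3 + (-5/51)*q4 = 0.
  ν^8: a_8 + q1*a_7 + q2*a_6 + q3*a_5 + q4*a_4 = 0, i.e. -5/136 + (-5/119)*q1 + (-5/102)*q2 + (-1/17)*q3 + (-5/68)*q4 = 0.
  ν^9: a_9 + q1*a_8 + q2*a_7 + q3*a_6 + q4*a_5 = 0, i.e. -5/153 + (-5/136)*q1 + (-5/119)*q2 + (-5/102)*q3 + (-1/17)*q4 = 0.
Solving this linear system: q1 = -20/9, q2 = 5/3, q3 = -10/21, q4 = 5/126.
The numerator is Q*f truncated at degree 5: P0 = a_0 = 3; P1 = a_1 + q1*a_0 = -355/51; P2 = a_2 + q1*a_1 + q2*a_0 = 1685/306; P3 = a_3 + q1*a_2 + q2*a_1 + q3*a_0 = -1810/1071; P4 = a_4 + q1*a_3 + q2*a_2 + q3*a_1 + q4*a_0 = 2035/12852; P5 = a_5 + q1*a_4 + q2*a_3 + q3*a_2 + q4*a_1 = -1/2142.


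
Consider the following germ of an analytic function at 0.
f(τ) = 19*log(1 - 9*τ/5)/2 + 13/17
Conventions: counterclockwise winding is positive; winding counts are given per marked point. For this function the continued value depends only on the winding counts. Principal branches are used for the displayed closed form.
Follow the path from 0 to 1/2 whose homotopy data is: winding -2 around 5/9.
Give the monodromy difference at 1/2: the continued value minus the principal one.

The rational part is single-valued and drops out of the difference; each branch term changes only by its own monodromy.
(19/2)*log(1 - τ/(5/9)): each positive loop around 5/9 adds 2*pi*i to the log, so winding -2 contributes (19/2)*(-2)*2*pi*i = -(38)*pi*i.
Summing the contributions at τ = 1/2 gives -(38)*pi*i.

Continued minus principal equals -(38)*pi*i.
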